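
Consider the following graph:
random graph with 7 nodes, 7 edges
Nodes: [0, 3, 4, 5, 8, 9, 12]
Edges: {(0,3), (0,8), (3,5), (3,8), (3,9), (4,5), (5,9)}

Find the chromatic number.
Clique number ω(G) = 3 (lower bound: χ ≥ ω).
The clique on [0, 3, 8] has size 3, forcing χ ≥ 3, and the coloring below uses 3 colors, so χ(G) = 3.
A valid 3-coloring: color 1: [3, 4, 12]; color 2: [0, 5]; color 3: [8, 9].

χ(G) = 3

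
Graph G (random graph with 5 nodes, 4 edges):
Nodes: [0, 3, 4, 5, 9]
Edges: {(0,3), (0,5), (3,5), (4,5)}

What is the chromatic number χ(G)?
χ(G) = 3

Clique number ω(G) = 3 (lower bound: χ ≥ ω).
The clique on [0, 3, 5] has size 3, forcing χ ≥ 3, and the coloring below uses 3 colors, so χ(G) = 3.
A valid 3-coloring: color 1: [5, 9]; color 2: [3, 4]; color 3: [0].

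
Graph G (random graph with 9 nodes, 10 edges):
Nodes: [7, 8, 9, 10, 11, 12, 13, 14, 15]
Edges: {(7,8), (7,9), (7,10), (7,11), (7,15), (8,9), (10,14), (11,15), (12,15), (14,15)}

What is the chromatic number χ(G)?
χ(G) = 3

Clique number ω(G) = 3 (lower bound: χ ≥ ω).
The clique on [7, 8, 9] has size 3, forcing χ ≥ 3, and the coloring below uses 3 colors, so χ(G) = 3.
A valid 3-coloring: color 1: [7, 12, 13, 14]; color 2: [9, 10, 15]; color 3: [8, 11].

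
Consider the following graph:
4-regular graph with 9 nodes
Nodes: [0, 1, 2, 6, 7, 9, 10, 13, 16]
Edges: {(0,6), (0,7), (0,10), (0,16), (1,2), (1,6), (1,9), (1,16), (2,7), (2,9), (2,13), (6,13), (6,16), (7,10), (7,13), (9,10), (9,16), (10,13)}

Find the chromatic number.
χ(G) = 3

Clique number ω(G) = 3 (lower bound: χ ≥ ω).
The clique on [0, 6, 16] has size 3, forcing χ ≥ 3, and the coloring below uses 3 colors, so χ(G) = 3.
A valid 3-coloring: color 1: [2, 10, 16]; color 2: [6, 7, 9]; color 3: [0, 1, 13].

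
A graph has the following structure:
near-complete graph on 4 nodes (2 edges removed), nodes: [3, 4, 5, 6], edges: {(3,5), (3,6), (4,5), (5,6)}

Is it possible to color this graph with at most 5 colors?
A valid 5-coloring: color 1: [5]; color 2: [3, 4]; color 3: [6].
(χ(G) = 3 ≤ 5.)

Yes, G is 5-colorable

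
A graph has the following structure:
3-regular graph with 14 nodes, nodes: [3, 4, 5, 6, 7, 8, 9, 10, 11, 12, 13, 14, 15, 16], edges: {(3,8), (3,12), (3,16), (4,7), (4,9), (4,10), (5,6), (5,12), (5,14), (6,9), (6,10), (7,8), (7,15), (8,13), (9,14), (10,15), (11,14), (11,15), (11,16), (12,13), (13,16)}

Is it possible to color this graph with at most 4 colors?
Yes, G is 4-colorable

A valid 4-coloring: color 1: [4, 6, 8, 12, 14, 15, 16]; color 2: [3, 5, 7, 9, 10, 11, 13].
(χ(G) = 2 ≤ 4.)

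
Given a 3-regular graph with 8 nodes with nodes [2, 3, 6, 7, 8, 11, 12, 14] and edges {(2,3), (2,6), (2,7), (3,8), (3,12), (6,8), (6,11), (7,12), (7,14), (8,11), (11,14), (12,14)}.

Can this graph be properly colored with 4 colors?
A valid 4-coloring: color 1: [3, 7, 11]; color 2: [6, 14]; color 3: [2, 8, 12].
(χ(G) = 3 ≤ 4.)

Yes, G is 4-colorable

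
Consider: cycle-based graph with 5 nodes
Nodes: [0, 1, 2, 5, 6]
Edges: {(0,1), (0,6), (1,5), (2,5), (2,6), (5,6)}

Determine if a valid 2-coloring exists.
The clique on vertices [2, 5, 6] has size 3 > 2, so it alone needs 3 colors.

No, G is not 2-colorable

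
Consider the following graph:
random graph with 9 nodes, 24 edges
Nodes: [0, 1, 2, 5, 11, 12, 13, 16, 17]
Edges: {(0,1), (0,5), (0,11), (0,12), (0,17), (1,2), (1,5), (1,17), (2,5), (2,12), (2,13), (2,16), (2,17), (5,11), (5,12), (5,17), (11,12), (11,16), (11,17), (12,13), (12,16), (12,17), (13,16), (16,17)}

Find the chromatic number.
χ(G) = 5

Clique number ω(G) = 5 (lower bound: χ ≥ ω).
The clique on [0, 5, 11, 12, 17] has size 5, forcing χ ≥ 5, and the coloring below uses 5 colors, so χ(G) = 5.
A valid 5-coloring: color 1: [13, 17]; color 2: [1, 12]; color 3: [5, 16]; color 4: [2, 11]; color 5: [0].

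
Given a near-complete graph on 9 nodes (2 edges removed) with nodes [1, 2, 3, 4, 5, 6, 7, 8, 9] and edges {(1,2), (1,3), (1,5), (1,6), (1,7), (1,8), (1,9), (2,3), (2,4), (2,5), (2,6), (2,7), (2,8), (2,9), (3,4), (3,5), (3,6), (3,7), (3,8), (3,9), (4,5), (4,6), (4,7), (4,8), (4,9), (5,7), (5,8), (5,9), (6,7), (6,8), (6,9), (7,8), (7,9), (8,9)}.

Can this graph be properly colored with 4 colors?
The clique on vertices [1, 2, 3, 5, 7, 8, 9] has size 7 > 4, so it alone needs 7 colors.

No, G is not 4-colorable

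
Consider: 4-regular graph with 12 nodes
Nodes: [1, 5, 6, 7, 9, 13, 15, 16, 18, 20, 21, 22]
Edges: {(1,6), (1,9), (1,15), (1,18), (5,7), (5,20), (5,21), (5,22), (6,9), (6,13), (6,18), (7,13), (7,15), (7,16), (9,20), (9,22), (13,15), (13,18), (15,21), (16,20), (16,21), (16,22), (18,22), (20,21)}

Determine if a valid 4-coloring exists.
Yes, G is 4-colorable

A valid 4-coloring: color 1: [1, 13, 21, 22]; color 2: [5, 9, 15, 16, 18]; color 3: [6, 7, 20].
(χ(G) = 3 ≤ 4.)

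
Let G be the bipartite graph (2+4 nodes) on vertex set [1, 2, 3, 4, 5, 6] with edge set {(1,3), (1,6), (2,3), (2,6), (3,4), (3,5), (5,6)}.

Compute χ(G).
Clique number ω(G) = 2 (lower bound: χ ≥ ω).
The graph is bipartite (no odd cycle), so 2 colors suffice: χ(G) = 2.
A valid 2-coloring: color 1: [3, 6]; color 2: [1, 2, 4, 5].

χ(G) = 2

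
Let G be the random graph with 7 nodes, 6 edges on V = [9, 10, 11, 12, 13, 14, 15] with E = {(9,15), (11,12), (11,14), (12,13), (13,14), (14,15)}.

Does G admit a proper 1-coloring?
No, G is not 1-colorable

Edge (9,15) forces its endpoints to differ, so 1 color is not enough.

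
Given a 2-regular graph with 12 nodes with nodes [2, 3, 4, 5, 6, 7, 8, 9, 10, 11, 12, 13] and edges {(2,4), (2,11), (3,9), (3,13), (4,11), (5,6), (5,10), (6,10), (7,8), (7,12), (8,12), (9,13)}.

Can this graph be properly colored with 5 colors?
A valid 5-coloring: color 1: [3, 5, 8, 11]; color 2: [4, 7, 9, 10]; color 3: [2, 6, 12, 13].
(χ(G) = 3 ≤ 5.)

Yes, G is 5-colorable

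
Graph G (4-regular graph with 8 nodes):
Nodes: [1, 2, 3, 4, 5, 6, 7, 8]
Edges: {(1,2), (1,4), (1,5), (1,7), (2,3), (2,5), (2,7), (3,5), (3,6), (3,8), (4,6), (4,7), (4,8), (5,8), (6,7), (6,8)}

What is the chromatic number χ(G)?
Clique number ω(G) = 3 (lower bound: χ ≥ ω).
Suppose a proper 3-coloring c exists. The clique [1, 2, 5] takes 3 distinct colors; by symmetry let c(1) = 1, c(2) = 2, c(5) = 3.
- Vertex 3: neighbors [2, 5] already have colors [2, 3] ⇒ c(3) = 1.
- Vertex 7: neighbors [1, 2] already have colors [1, 2] ⇒ c(7) = 3.
- Vertex 4: neighbors [1, 7] already have colors [1, 3] ⇒ c(4) = 2.
- Vertex 6: neighbors [3, 4, 7] already have colors [1, 2, 3] — all 3 colors blocked. Contradiction.
The forced assignments end in a contradiction, so G has no proper 3-coloring (χ ≥ 4).
The coloring below uses 4 colors, so χ(G) = 4.
A valid 4-coloring: color 1: [2, 6]; color 2: [1, 8]; color 3: [5, 7]; color 4: [3, 4].

χ(G) = 4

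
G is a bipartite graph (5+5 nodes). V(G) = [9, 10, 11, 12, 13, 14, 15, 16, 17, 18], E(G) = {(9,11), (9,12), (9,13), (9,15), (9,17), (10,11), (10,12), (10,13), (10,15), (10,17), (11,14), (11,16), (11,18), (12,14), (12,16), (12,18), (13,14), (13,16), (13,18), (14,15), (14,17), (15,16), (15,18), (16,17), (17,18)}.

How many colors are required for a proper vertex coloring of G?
χ(G) = 2

Clique number ω(G) = 2 (lower bound: χ ≥ ω).
The graph is bipartite (no odd cycle), so 2 colors suffice: χ(G) = 2.
A valid 2-coloring: color 1: [9, 10, 14, 16, 18]; color 2: [11, 12, 13, 15, 17].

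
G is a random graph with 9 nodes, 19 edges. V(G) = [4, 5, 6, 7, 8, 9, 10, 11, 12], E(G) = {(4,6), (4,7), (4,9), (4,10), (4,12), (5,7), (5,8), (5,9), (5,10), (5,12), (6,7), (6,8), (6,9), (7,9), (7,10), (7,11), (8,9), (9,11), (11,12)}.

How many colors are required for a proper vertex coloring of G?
χ(G) = 4

Clique number ω(G) = 4 (lower bound: χ ≥ ω).
The clique on [4, 6, 7, 9] has size 4, forcing χ ≥ 4, and the coloring below uses 4 colors, so χ(G) = 4.
A valid 4-coloring: color 1: [7, 8, 12]; color 2: [9, 10]; color 3: [4, 5, 11]; color 4: [6].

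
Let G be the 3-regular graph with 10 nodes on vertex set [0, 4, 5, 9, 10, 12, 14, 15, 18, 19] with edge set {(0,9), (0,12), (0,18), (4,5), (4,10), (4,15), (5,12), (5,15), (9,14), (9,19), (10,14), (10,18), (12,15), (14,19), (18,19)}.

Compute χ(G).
Clique number ω(G) = 3 (lower bound: χ ≥ ω).
The clique on [4, 5, 15] has size 3, forcing χ ≥ 3, and the coloring below uses 3 colors, so χ(G) = 3.
A valid 3-coloring: color 1: [0, 10, 15, 19]; color 2: [5, 9, 18]; color 3: [4, 12, 14].

χ(G) = 3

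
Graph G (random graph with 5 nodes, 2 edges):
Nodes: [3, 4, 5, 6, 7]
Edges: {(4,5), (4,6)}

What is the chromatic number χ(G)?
χ(G) = 2

Clique number ω(G) = 2 (lower bound: χ ≥ ω).
The graph is bipartite (no odd cycle), so 2 colors suffice: χ(G) = 2.
A valid 2-coloring: color 1: [3, 4, 7]; color 2: [5, 6].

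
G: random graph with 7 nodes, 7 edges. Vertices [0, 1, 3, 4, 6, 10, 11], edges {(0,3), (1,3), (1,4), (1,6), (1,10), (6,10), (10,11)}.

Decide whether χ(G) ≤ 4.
Yes, G is 4-colorable

A valid 4-coloring: color 1: [0, 1, 11]; color 2: [3, 4, 10]; color 3: [6].
(χ(G) = 3 ≤ 4.)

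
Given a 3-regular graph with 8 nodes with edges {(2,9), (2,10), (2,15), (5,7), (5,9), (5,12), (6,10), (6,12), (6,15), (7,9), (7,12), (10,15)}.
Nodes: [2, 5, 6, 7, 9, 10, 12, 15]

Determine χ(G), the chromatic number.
χ(G) = 3

Clique number ω(G) = 3 (lower bound: χ ≥ ω).
The clique on [2, 10, 15] has size 3, forcing χ ≥ 3, and the coloring below uses 3 colors, so χ(G) = 3.
A valid 3-coloring: color 1: [2, 6, 7]; color 2: [9, 12, 15]; color 3: [5, 10].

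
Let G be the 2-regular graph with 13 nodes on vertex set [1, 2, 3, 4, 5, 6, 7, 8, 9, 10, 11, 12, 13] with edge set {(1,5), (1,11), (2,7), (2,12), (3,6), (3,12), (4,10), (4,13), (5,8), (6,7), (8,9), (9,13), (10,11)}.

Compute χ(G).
χ(G) = 3

Clique number ω(G) = 2 (lower bound: χ ≥ ω).
Odd cycle [2, 7, 6, 3, 12] needs 3 colors (χ ≥ 3).
The coloring below uses 3 colors, so χ(G) = 3.
A valid 3-coloring: color 1: [2, 3, 4, 5, 9, 11]; color 2: [1, 7, 8, 10, 12, 13]; color 3: [6].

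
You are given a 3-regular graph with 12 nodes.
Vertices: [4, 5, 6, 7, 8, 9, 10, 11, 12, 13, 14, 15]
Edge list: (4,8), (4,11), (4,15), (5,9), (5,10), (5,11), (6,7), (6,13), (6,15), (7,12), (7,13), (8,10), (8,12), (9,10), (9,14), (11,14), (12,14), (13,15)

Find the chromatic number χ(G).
Clique number ω(G) = 3 (lower bound: χ ≥ ω).
The clique on [5, 9, 10] has size 3, forcing χ ≥ 3, and the coloring below uses 3 colors, so χ(G) = 3.
A valid 3-coloring: color 1: [4, 10, 12, 13]; color 2: [5, 7, 8, 14, 15]; color 3: [6, 9, 11].

χ(G) = 3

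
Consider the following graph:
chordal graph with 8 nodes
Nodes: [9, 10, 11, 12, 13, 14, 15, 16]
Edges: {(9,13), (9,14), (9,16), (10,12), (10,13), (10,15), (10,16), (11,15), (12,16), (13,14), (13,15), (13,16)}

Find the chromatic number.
Clique number ω(G) = 3 (lower bound: χ ≥ ω).
The clique on [10, 12, 16] has size 3, forcing χ ≥ 3, and the coloring below uses 3 colors, so χ(G) = 3.
A valid 3-coloring: color 1: [11, 12, 13]; color 2: [9, 10]; color 3: [14, 15, 16].

χ(G) = 3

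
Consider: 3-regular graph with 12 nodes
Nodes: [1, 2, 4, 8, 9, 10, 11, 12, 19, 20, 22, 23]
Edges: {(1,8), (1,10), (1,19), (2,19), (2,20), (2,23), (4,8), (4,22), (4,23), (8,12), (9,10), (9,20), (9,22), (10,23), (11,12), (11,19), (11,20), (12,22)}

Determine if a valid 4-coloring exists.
Yes, G is 4-colorable

A valid 4-coloring: color 1: [2, 4, 10, 12]; color 2: [8, 9, 11, 23]; color 3: [19, 20, 22]; color 4: [1].
(χ(G) = 3 ≤ 4.)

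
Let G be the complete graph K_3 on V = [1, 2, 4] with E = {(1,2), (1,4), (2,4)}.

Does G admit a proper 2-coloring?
The clique on vertices [1, 2, 4] has size 3 > 2, so it alone needs 3 colors.

No, G is not 2-colorable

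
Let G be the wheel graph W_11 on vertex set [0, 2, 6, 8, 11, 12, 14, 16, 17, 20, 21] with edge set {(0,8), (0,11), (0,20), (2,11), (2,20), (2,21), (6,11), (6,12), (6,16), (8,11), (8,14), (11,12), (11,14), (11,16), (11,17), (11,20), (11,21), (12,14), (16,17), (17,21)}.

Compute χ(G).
Clique number ω(G) = 3 (lower bound: χ ≥ ω).
The clique on [0, 8, 11] has size 3, forcing χ ≥ 3, and the coloring below uses 3 colors, so χ(G) = 3.
A valid 3-coloring: color 1: [11]; color 2: [0, 2, 6, 14, 17]; color 3: [8, 12, 16, 20, 21].

χ(G) = 3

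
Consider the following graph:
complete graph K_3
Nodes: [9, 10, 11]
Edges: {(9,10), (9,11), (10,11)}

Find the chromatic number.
Clique number ω(G) = 3 (lower bound: χ ≥ ω).
The clique on [9, 10, 11] has size 3, forcing χ ≥ 3, and the coloring below uses 3 colors, so χ(G) = 3.
A valid 3-coloring: color 1: [10]; color 2: [11]; color 3: [9].

χ(G) = 3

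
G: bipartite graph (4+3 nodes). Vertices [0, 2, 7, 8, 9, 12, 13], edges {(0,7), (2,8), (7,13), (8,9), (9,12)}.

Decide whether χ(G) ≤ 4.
Yes, G is 4-colorable

A valid 4-coloring: color 1: [2, 7, 9]; color 2: [0, 8, 12, 13].
(χ(G) = 2 ≤ 4.)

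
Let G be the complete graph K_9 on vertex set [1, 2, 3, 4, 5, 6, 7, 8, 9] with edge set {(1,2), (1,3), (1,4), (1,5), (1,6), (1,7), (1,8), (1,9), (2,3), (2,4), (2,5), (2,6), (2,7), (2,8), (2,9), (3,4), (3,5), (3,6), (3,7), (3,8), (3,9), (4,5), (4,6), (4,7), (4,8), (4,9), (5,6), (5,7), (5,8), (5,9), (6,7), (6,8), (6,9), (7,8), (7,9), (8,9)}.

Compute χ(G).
Clique number ω(G) = 9 (lower bound: χ ≥ ω).
The clique on [1, 2, 3, 4, 5, 6, 7, 8, 9] has size 9, forcing χ ≥ 9, and the coloring below uses 9 colors, so χ(G) = 9.
A valid 9-coloring: color 1: [8]; color 2: [7]; color 3: [1]; color 4: [2]; color 5: [9]; color 6: [3]; color 7: [4]; color 8: [5]; color 9: [6].

χ(G) = 9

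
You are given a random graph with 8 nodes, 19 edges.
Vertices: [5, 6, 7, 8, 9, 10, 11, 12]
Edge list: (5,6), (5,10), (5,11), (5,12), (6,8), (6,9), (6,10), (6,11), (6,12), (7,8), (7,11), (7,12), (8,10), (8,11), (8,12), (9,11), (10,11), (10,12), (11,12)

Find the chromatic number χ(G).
Clique number ω(G) = 5 (lower bound: χ ≥ ω).
The clique on [6, 8, 10, 11, 12] has size 5, forcing χ ≥ 5, and the coloring below uses 5 colors, so χ(G) = 5.
A valid 5-coloring: color 1: [11]; color 2: [6, 7]; color 3: [9, 12]; color 4: [5, 8]; color 5: [10].

χ(G) = 5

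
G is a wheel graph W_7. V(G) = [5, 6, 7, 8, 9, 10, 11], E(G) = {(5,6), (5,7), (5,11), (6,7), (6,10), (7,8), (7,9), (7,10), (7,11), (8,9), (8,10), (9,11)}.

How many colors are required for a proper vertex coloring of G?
Clique number ω(G) = 3 (lower bound: χ ≥ ω).
The clique on [7, 8, 9] has size 3, forcing χ ≥ 3, and the coloring below uses 3 colors, so χ(G) = 3.
A valid 3-coloring: color 1: [7]; color 2: [6, 8, 11]; color 3: [5, 9, 10].

χ(G) = 3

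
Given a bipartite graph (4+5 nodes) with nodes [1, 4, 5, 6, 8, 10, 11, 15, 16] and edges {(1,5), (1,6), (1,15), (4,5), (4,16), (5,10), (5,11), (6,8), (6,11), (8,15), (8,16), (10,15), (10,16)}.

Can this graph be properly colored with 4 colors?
A valid 4-coloring: color 1: [5, 6, 15, 16]; color 2: [1, 4, 8, 10, 11].
(χ(G) = 2 ≤ 4.)

Yes, G is 4-colorable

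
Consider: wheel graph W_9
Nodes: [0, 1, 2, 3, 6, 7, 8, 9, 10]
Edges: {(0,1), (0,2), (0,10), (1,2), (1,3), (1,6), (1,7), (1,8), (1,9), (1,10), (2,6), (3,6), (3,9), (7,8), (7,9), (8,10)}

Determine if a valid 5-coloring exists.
Yes, G is 5-colorable

A valid 5-coloring: color 1: [1]; color 2: [0, 6, 8, 9]; color 3: [2, 3, 7, 10].
(χ(G) = 3 ≤ 5.)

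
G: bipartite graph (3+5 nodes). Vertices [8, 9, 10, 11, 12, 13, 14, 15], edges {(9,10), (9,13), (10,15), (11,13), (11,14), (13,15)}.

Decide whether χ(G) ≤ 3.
Yes, G is 3-colorable

A valid 3-coloring: color 1: [8, 10, 12, 13, 14]; color 2: [9, 11, 15].
(χ(G) = 2 ≤ 3.)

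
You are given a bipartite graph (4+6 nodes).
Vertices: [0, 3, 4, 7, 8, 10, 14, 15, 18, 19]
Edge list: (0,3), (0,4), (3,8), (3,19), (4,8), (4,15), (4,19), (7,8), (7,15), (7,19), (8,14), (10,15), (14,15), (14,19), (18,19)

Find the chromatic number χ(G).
Clique number ω(G) = 2 (lower bound: χ ≥ ω).
The graph is bipartite (no odd cycle), so 2 colors suffice: χ(G) = 2.
A valid 2-coloring: color 1: [0, 8, 15, 19]; color 2: [3, 4, 7, 10, 14, 18].

χ(G) = 2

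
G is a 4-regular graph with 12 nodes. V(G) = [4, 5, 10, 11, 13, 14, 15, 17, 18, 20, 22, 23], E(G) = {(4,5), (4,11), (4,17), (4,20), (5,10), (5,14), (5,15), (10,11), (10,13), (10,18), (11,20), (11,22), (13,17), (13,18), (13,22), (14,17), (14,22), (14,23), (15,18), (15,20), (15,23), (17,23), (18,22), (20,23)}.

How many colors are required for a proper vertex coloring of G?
Clique number ω(G) = 3 (lower bound: χ ≥ ω).
The clique on [4, 11, 20] has size 3, forcing χ ≥ 3, and the coloring below uses 3 colors, so χ(G) = 3.
A valid 3-coloring: color 1: [4, 13, 14, 15]; color 2: [10, 17, 20, 22]; color 3: [5, 11, 18, 23].

χ(G) = 3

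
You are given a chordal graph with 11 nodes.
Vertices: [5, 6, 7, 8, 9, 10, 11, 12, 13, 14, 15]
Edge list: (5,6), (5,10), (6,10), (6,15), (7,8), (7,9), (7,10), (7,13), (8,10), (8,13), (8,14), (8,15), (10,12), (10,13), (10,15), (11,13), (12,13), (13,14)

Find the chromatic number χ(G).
χ(G) = 4

Clique number ω(G) = 4 (lower bound: χ ≥ ω).
The clique on [7, 8, 10, 13] has size 4, forcing χ ≥ 4, and the coloring below uses 4 colors, so χ(G) = 4.
A valid 4-coloring: color 1: [9, 10, 11, 14]; color 2: [5, 13, 15]; color 3: [6, 8, 12]; color 4: [7].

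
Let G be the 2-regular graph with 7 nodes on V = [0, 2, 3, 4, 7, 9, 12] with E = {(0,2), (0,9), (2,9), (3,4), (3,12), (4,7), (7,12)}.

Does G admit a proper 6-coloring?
A valid 6-coloring: color 1: [0, 4, 12]; color 2: [3, 7, 9]; color 3: [2].
(χ(G) = 3 ≤ 6.)

Yes, G is 6-colorable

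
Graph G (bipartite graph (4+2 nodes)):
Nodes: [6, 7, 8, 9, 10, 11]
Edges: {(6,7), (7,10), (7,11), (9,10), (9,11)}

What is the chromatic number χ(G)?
χ(G) = 2

Clique number ω(G) = 2 (lower bound: χ ≥ ω).
The graph is bipartite (no odd cycle), so 2 colors suffice: χ(G) = 2.
A valid 2-coloring: color 1: [7, 8, 9]; color 2: [6, 10, 11].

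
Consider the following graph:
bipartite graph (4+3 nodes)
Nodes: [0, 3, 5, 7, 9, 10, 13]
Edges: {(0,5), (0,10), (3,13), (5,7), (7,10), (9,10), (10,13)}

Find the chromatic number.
Clique number ω(G) = 2 (lower bound: χ ≥ ω).
The graph is bipartite (no odd cycle), so 2 colors suffice: χ(G) = 2.
A valid 2-coloring: color 1: [3, 5, 10]; color 2: [0, 7, 9, 13].

χ(G) = 2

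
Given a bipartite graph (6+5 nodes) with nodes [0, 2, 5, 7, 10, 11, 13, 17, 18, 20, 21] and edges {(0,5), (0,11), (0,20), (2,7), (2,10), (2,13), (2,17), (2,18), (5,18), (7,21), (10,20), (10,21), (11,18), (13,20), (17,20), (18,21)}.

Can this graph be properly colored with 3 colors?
Yes, G is 3-colorable

A valid 3-coloring: color 1: [2, 5, 11, 20, 21]; color 2: [0, 7, 10, 13, 17, 18].
(χ(G) = 2 ≤ 3.)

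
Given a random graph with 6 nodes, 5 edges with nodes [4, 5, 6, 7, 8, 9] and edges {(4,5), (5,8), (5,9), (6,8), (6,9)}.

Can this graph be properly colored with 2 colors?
A valid 2-coloring: color 1: [5, 6, 7]; color 2: [4, 8, 9].
(χ(G) = 2 ≤ 2.)

Yes, G is 2-colorable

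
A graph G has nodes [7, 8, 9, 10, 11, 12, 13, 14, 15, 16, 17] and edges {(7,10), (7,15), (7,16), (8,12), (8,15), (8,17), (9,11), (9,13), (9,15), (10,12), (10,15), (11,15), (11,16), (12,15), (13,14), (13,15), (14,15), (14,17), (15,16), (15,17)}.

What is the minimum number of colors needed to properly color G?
Clique number ω(G) = 3 (lower bound: χ ≥ ω).
The clique on [7, 15, 16] has size 3, forcing χ ≥ 3, and the coloring below uses 3 colors, so χ(G) = 3.
A valid 3-coloring: color 1: [15]; color 2: [7, 11, 12, 13, 17]; color 3: [8, 9, 10, 14, 16].

χ(G) = 3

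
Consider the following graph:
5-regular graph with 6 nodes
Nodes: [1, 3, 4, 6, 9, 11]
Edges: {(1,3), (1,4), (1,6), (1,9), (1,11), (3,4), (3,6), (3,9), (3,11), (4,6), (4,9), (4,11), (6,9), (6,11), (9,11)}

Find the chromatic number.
Clique number ω(G) = 6 (lower bound: χ ≥ ω).
The clique on [1, 3, 4, 6, 9, 11] has size 6, forcing χ ≥ 6, and the coloring below uses 6 colors, so χ(G) = 6.
A valid 6-coloring: color 1: [9]; color 2: [4]; color 3: [3]; color 4: [11]; color 5: [1]; color 6: [6].

χ(G) = 6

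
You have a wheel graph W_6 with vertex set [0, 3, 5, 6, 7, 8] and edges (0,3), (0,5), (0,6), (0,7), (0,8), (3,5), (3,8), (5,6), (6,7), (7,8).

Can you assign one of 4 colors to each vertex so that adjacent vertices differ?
A valid 4-coloring: color 1: [0]; color 2: [5, 7]; color 3: [6, 8]; color 4: [3].
(χ(G) = 4 ≤ 4.)

Yes, G is 4-colorable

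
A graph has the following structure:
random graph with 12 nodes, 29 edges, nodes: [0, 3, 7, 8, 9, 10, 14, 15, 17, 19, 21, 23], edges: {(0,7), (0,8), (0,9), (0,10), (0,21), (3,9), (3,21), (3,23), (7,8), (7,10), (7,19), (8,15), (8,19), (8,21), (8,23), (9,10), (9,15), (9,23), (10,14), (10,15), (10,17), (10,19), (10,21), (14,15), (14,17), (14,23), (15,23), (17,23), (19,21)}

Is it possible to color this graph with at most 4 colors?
A valid 4-coloring: color 1: [3, 8, 10]; color 2: [0, 19, 23]; color 3: [7, 9, 14, 21]; color 4: [15, 17].
(χ(G) = 4 ≤ 4.)

Yes, G is 4-colorable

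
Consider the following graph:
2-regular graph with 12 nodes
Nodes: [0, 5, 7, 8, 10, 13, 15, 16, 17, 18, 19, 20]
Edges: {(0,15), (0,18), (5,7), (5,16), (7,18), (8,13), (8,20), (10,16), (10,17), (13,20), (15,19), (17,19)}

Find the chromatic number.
Clique number ω(G) = 3 (lower bound: χ ≥ ω).
The clique on [8, 13, 20] has size 3, forcing χ ≥ 3, and the coloring below uses 3 colors, so χ(G) = 3.
A valid 3-coloring: color 1: [0, 5, 10, 13, 19]; color 2: [7, 8, 15, 16, 17]; color 3: [18, 20].

χ(G) = 3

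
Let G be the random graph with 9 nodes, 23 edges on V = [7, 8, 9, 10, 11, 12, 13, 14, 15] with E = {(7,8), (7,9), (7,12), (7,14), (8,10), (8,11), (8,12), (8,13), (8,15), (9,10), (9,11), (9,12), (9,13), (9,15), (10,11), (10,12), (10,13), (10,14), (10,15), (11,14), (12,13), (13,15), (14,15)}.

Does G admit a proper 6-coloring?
A valid 6-coloring: color 1: [7, 10]; color 2: [8, 9, 14]; color 3: [11, 12, 15]; color 4: [13].
(χ(G) = 4 ≤ 6.)

Yes, G is 6-colorable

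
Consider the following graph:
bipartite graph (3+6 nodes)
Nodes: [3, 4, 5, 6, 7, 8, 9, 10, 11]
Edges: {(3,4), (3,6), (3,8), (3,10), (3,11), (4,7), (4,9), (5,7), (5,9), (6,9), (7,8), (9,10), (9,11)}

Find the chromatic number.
χ(G) = 2

Clique number ω(G) = 2 (lower bound: χ ≥ ω).
The graph is bipartite (no odd cycle), so 2 colors suffice: χ(G) = 2.
A valid 2-coloring: color 1: [3, 7, 9]; color 2: [4, 5, 6, 8, 10, 11].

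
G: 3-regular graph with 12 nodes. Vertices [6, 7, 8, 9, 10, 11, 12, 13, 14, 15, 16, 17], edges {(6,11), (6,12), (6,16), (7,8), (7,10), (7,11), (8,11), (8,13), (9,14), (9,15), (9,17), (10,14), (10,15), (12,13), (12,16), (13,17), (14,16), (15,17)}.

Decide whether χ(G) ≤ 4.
Yes, G is 4-colorable

A valid 4-coloring: color 1: [6, 9, 10, 13]; color 2: [7, 12, 14, 17]; color 3: [11, 15, 16]; color 4: [8].
(χ(G) = 3 ≤ 4.)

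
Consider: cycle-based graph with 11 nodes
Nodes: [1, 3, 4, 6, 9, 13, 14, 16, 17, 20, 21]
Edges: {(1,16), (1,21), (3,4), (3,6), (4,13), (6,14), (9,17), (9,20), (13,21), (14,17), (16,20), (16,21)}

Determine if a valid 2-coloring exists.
The clique on vertices [1, 16, 21] has size 3 > 2, so it alone needs 3 colors.

No, G is not 2-colorable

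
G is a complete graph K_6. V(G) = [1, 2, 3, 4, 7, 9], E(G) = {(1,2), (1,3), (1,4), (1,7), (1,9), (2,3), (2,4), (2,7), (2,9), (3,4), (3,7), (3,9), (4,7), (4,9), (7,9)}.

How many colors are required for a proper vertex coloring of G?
Clique number ω(G) = 6 (lower bound: χ ≥ ω).
The clique on [1, 2, 3, 4, 7, 9] has size 6, forcing χ ≥ 6, and the coloring below uses 6 colors, so χ(G) = 6.
A valid 6-coloring: color 1: [1]; color 2: [2]; color 3: [9]; color 4: [7]; color 5: [4]; color 6: [3].

χ(G) = 6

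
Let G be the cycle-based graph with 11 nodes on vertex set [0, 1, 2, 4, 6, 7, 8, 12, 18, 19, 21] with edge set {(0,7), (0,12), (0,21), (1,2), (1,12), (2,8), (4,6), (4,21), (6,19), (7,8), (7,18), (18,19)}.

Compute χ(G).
χ(G) = 3

Clique number ω(G) = 2 (lower bound: χ ≥ ω).
Odd cycle [6, 19, 18, 7, 0, 21, 4] needs 3 colors (χ ≥ 3).
The coloring below uses 3 colors, so χ(G) = 3.
A valid 3-coloring: color 1: [2, 6, 7, 12, 21]; color 2: [0, 1, 4, 8, 19]; color 3: [18].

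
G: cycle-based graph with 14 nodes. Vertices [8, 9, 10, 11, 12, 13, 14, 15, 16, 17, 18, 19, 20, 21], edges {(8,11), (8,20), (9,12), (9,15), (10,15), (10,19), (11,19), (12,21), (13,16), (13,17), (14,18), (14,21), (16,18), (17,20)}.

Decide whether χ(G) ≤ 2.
Yes, G is 2-colorable

A valid 2-coloring: color 1: [9, 10, 11, 13, 18, 20, 21]; color 2: [8, 12, 14, 15, 16, 17, 19].
(χ(G) = 2 ≤ 2.)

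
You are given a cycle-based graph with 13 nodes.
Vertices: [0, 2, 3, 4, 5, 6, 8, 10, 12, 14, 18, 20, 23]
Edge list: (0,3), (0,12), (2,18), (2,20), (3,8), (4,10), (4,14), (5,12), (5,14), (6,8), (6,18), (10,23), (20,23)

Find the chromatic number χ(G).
Clique number ω(G) = 2 (lower bound: χ ≥ ω).
Odd cycle [18, 2, 20, 23, 10, 4, 14, 5, 12, 0, 3, 8, 6] needs 3 colors (χ ≥ 3).
The coloring below uses 3 colors, so χ(G) = 3.
A valid 3-coloring: color 1: [8, 10, 12, 14, 18, 20]; color 2: [0, 2, 4, 5, 6, 23]; color 3: [3].

χ(G) = 3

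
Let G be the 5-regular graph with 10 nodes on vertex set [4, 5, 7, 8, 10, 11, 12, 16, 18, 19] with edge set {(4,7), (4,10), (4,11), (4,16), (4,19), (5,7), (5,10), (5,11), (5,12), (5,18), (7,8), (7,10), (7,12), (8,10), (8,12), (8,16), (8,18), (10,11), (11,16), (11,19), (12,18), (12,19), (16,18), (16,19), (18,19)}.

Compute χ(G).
χ(G) = 4

Clique number ω(G) = 4 (lower bound: χ ≥ ω).
The clique on [4, 11, 16, 19] has size 4, forcing χ ≥ 4, and the coloring below uses 4 colors, so χ(G) = 4.
A valid 4-coloring: color 1: [10, 12, 16]; color 2: [5, 8, 19]; color 3: [7, 11, 18]; color 4: [4].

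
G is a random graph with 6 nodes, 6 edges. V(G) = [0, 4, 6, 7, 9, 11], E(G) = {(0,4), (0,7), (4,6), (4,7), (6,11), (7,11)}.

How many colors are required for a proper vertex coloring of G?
χ(G) = 3

Clique number ω(G) = 3 (lower bound: χ ≥ ω).
The clique on [0, 4, 7] has size 3, forcing χ ≥ 3, and the coloring below uses 3 colors, so χ(G) = 3.
A valid 3-coloring: color 1: [4, 9, 11]; color 2: [6, 7]; color 3: [0].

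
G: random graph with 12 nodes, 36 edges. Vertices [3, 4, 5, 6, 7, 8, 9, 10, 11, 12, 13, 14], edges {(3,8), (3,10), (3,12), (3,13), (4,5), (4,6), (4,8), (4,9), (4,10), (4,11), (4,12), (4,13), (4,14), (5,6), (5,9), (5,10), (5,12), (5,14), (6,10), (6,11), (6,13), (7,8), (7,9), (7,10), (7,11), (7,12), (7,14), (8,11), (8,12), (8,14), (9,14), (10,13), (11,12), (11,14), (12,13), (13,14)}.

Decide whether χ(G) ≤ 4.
A valid 4-coloring: color 1: [3, 4, 7]; color 2: [6, 12, 14]; color 3: [8, 9, 10]; color 4: [5, 11, 13].
(χ(G) = 4 ≤ 4.)

Yes, G is 4-colorable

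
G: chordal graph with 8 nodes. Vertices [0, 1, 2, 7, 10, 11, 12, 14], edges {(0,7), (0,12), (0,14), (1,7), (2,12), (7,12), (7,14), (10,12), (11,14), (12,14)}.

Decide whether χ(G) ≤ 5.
A valid 5-coloring: color 1: [1, 11, 12]; color 2: [2, 7, 10]; color 3: [14]; color 4: [0].
(χ(G) = 4 ≤ 5.)

Yes, G is 5-colorable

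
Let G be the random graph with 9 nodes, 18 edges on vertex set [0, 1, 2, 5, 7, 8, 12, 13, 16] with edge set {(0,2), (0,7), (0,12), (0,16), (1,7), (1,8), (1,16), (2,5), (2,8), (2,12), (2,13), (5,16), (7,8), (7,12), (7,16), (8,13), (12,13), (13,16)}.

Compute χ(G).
χ(G) = 3

Clique number ω(G) = 3 (lower bound: χ ≥ ω).
The clique on [0, 7, 16] has size 3, forcing χ ≥ 3, and the coloring below uses 3 colors, so χ(G) = 3.
A valid 3-coloring: color 1: [8, 12, 16]; color 2: [2, 7]; color 3: [0, 1, 5, 13].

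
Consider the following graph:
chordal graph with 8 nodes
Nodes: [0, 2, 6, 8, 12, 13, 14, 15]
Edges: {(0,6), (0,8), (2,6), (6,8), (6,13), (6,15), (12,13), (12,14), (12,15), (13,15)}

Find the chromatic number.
χ(G) = 3

Clique number ω(G) = 3 (lower bound: χ ≥ ω).
The clique on [12, 13, 15] has size 3, forcing χ ≥ 3, and the coloring below uses 3 colors, so χ(G) = 3.
A valid 3-coloring: color 1: [6, 12]; color 2: [2, 8, 14, 15]; color 3: [0, 13].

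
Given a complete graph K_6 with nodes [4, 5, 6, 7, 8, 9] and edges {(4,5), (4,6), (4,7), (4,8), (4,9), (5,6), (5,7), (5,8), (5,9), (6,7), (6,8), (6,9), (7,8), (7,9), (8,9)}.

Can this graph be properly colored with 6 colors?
Yes, G is 6-colorable

A valid 6-coloring: color 1: [5]; color 2: [4]; color 3: [9]; color 4: [6]; color 5: [7]; color 6: [8].
(χ(G) = 6 ≤ 6.)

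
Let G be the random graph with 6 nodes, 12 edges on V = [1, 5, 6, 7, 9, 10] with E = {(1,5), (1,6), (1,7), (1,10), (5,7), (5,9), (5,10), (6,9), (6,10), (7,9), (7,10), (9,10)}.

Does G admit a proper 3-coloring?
The clique on vertices [1, 5, 7, 10] has size 4 > 3, so it alone needs 4 colors.

No, G is not 3-colorable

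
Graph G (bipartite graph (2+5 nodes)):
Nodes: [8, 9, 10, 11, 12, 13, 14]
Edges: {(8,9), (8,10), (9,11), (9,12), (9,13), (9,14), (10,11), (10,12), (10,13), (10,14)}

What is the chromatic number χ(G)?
χ(G) = 2

Clique number ω(G) = 2 (lower bound: χ ≥ ω).
The graph is bipartite (no odd cycle), so 2 colors suffice: χ(G) = 2.
A valid 2-coloring: color 1: [9, 10]; color 2: [8, 11, 12, 13, 14].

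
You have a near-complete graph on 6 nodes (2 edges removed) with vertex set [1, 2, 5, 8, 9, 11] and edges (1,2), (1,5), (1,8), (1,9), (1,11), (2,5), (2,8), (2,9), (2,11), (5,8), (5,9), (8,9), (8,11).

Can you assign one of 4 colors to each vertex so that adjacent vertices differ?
No, G is not 4-colorable

The clique on vertices [1, 2, 5, 8, 9] has size 5 > 4, so it alone needs 5 colors.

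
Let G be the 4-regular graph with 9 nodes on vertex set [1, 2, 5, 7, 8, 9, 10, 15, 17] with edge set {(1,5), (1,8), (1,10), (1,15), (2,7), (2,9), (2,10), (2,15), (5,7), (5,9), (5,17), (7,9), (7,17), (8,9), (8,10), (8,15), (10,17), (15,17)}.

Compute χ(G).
χ(G) = 3

Clique number ω(G) = 3 (lower bound: χ ≥ ω).
The clique on [1, 8, 10] has size 3, forcing χ ≥ 3, and the coloring below uses 3 colors, so χ(G) = 3.
A valid 3-coloring: color 1: [2, 5, 8]; color 2: [7, 10, 15]; color 3: [1, 9, 17].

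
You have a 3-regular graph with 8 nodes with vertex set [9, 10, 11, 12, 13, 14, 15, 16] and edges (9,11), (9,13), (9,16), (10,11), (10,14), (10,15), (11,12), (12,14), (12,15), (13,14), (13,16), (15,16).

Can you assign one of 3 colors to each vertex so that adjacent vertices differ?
A valid 3-coloring: color 1: [10, 12, 13]; color 2: [9, 14, 15]; color 3: [11, 16].
(χ(G) = 3 ≤ 3.)

Yes, G is 3-colorable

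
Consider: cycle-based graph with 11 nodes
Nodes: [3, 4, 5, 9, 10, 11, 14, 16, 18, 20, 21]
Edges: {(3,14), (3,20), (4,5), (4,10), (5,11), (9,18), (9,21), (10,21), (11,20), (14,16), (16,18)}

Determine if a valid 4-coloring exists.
Yes, G is 4-colorable

A valid 4-coloring: color 1: [5, 14, 18, 20, 21]; color 2: [3, 4, 9, 11, 16]; color 3: [10].
(χ(G) = 3 ≤ 4.)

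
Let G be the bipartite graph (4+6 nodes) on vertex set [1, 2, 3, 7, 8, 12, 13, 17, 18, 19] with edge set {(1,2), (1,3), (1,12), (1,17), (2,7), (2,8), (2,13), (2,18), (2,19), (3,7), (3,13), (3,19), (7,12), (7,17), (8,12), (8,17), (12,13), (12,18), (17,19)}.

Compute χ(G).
χ(G) = 2

Clique number ω(G) = 2 (lower bound: χ ≥ ω).
The graph is bipartite (no odd cycle), so 2 colors suffice: χ(G) = 2.
A valid 2-coloring: color 1: [2, 3, 12, 17]; color 2: [1, 7, 8, 13, 18, 19].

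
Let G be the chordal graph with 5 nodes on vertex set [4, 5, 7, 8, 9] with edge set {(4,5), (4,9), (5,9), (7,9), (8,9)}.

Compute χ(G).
χ(G) = 3

Clique number ω(G) = 3 (lower bound: χ ≥ ω).
The clique on [4, 5, 9] has size 3, forcing χ ≥ 3, and the coloring below uses 3 colors, so χ(G) = 3.
A valid 3-coloring: color 1: [9]; color 2: [5, 7, 8]; color 3: [4].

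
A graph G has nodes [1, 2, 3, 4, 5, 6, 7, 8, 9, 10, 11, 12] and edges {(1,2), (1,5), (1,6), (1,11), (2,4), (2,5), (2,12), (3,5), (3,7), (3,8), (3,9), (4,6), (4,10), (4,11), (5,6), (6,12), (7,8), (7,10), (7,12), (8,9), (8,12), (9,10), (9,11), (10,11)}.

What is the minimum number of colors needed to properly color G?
χ(G) = 3

Clique number ω(G) = 3 (lower bound: χ ≥ ω).
The clique on [1, 2, 5] has size 3, forcing χ ≥ 3, and the coloring below uses 3 colors, so χ(G) = 3.
A valid 3-coloring: color 1: [2, 6, 8, 11]; color 2: [1, 3, 10, 12]; color 3: [4, 5, 7, 9].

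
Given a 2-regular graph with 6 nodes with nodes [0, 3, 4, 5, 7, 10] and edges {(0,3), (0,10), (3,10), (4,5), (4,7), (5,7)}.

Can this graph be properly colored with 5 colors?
Yes, G is 5-colorable

A valid 5-coloring: color 1: [0, 7]; color 2: [3, 4]; color 3: [5, 10].
(χ(G) = 3 ≤ 5.)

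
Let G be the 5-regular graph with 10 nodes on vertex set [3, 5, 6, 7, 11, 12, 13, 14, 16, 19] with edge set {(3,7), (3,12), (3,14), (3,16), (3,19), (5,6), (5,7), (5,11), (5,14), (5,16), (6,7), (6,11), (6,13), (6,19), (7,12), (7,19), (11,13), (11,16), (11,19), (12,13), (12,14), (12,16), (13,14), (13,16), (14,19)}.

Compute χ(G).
Clique number ω(G) = 3 (lower bound: χ ≥ ω).
Suppose a proper 3-coloring c exists. The clique [3, 7, 12] takes 3 distinct colors; by symmetry let c(3) = 1, c(7) = 2, c(12) = 3.
- Vertex 14: neighbors [3, 12] already have colors [1, 3] ⇒ c(14) = 2.
- Vertex 13: neighbors [14, 12] already have colors [2, 3] ⇒ c(13) = 1.
- Vertex 6: neighbors [13, 7] already have colors [1, 2] ⇒ c(6) = 3.
- Vertex 19: neighbors [3, 7, 6] already have colors [1, 2, 3] — all 3 colors blocked. Contradiction.
The forced assignments end in a contradiction, so G has no proper 3-coloring (χ ≥ 4).
The coloring below uses 4 colors, so χ(G) = 4.
A valid 4-coloring: color 1: [7, 11, 14]; color 2: [6, 12]; color 3: [16, 19]; color 4: [3, 5, 13].

χ(G) = 4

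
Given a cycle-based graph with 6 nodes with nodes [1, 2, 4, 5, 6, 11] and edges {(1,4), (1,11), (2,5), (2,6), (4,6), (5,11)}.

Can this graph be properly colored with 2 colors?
A valid 2-coloring: color 1: [2, 4, 11]; color 2: [1, 5, 6].
(χ(G) = 2 ≤ 2.)

Yes, G is 2-colorable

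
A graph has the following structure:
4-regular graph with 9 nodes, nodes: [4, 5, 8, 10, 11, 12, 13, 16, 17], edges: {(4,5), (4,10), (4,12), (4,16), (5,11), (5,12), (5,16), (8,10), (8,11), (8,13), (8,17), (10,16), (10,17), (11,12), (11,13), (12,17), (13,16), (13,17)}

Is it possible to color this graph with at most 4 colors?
A valid 4-coloring: color 1: [4, 11, 17]; color 2: [8, 12, 16]; color 3: [5, 10, 13].
(χ(G) = 3 ≤ 4.)

Yes, G is 4-colorable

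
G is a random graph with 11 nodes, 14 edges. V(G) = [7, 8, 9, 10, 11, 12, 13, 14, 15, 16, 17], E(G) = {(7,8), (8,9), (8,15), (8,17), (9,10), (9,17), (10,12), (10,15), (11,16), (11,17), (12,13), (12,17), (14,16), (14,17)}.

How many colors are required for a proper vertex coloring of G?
Clique number ω(G) = 3 (lower bound: χ ≥ ω).
The clique on [8, 9, 17] has size 3, forcing χ ≥ 3, and the coloring below uses 3 colors, so χ(G) = 3.
A valid 3-coloring: color 1: [7, 10, 13, 16, 17]; color 2: [8, 11, 12, 14]; color 3: [9, 15].

χ(G) = 3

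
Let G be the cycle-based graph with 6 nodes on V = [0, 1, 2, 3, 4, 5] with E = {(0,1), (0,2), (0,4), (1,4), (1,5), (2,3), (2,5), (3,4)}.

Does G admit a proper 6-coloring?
Yes, G is 6-colorable

A valid 6-coloring: color 1: [0, 3, 5]; color 2: [2, 4]; color 3: [1].
(χ(G) = 3 ≤ 6.)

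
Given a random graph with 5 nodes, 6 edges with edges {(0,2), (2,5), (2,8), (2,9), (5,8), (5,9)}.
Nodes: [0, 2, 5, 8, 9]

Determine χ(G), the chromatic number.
χ(G) = 3

Clique number ω(G) = 3 (lower bound: χ ≥ ω).
The clique on [2, 5, 8] has size 3, forcing χ ≥ 3, and the coloring below uses 3 colors, so χ(G) = 3.
A valid 3-coloring: color 1: [2]; color 2: [0, 5]; color 3: [8, 9].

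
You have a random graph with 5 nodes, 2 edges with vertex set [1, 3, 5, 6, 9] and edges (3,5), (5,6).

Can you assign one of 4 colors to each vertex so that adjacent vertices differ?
Yes, G is 4-colorable

A valid 4-coloring: color 1: [1, 5, 9]; color 2: [3, 6].
(χ(G) = 2 ≤ 4.)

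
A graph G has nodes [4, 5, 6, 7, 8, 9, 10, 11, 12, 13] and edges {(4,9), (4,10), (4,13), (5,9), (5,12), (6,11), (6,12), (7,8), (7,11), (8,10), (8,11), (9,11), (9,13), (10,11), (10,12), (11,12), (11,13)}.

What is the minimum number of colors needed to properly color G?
χ(G) = 3

Clique number ω(G) = 3 (lower bound: χ ≥ ω).
The clique on [6, 11, 12] has size 3, forcing χ ≥ 3, and the coloring below uses 3 colors, so χ(G) = 3.
A valid 3-coloring: color 1: [4, 5, 11]; color 2: [8, 9, 12]; color 3: [6, 7, 10, 13].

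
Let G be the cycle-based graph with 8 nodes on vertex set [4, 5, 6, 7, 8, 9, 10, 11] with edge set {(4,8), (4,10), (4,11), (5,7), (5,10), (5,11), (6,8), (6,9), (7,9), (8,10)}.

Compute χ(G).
Clique number ω(G) = 3 (lower bound: χ ≥ ω).
The clique on [4, 8, 10] has size 3, forcing χ ≥ 3, and the coloring below uses 3 colors, so χ(G) = 3.
A valid 3-coloring: color 1: [4, 5, 6]; color 2: [9, 10, 11]; color 3: [7, 8].

χ(G) = 3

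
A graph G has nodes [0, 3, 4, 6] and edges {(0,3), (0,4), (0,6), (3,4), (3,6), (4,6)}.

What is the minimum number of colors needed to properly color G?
Clique number ω(G) = 4 (lower bound: χ ≥ ω).
The clique on [0, 3, 4, 6] has size 4, forcing χ ≥ 4, and the coloring below uses 4 colors, so χ(G) = 4.
A valid 4-coloring: color 1: [0]; color 2: [4]; color 3: [6]; color 4: [3].

χ(G) = 4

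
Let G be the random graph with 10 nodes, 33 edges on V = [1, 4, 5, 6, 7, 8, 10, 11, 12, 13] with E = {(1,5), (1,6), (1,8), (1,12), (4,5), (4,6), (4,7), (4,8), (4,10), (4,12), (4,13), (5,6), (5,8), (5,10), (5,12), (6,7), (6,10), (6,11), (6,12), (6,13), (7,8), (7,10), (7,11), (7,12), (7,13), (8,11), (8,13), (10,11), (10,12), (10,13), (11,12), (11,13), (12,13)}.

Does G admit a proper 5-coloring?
No, G is not 5-colorable

The clique on vertices [6, 7, 10, 11, 12, 13] has size 6 > 5, so it alone needs 6 colors.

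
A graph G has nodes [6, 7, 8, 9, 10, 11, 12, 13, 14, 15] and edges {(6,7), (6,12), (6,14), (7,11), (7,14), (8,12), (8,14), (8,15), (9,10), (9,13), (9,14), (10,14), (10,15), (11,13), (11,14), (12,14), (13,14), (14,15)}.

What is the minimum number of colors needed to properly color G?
χ(G) = 4

Clique number ω(G) = 3 (lower bound: χ ≥ ω).
Odd cycle [15, 10, 9, 13, 11, 7, 6, 12, 8] needs 3 colors (χ ≥ 3).
Vertex 14 is adjacent to every vertex of [6, 7, 8, 9, 10, 11, 12, 13, 15], which already need 3 colors among themselves, so 14 needs a new color (χ ≥ 4).
The coloring below uses 4 colors, so χ(G) = 4.
A valid 4-coloring: color 1: [14]; color 2: [9, 11, 12, 15]; color 3: [7, 8, 10, 13]; color 4: [6].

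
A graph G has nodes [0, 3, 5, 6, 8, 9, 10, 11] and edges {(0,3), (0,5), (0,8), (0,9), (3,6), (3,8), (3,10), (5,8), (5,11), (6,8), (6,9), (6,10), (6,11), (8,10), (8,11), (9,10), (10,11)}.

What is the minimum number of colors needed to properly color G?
Clique number ω(G) = 4 (lower bound: χ ≥ ω).
The clique on [6, 8, 10, 11] has size 4, forcing χ ≥ 4, and the coloring below uses 4 colors, so χ(G) = 4.
A valid 4-coloring: color 1: [8, 9]; color 2: [0, 10]; color 3: [5, 6]; color 4: [3, 11].

χ(G) = 4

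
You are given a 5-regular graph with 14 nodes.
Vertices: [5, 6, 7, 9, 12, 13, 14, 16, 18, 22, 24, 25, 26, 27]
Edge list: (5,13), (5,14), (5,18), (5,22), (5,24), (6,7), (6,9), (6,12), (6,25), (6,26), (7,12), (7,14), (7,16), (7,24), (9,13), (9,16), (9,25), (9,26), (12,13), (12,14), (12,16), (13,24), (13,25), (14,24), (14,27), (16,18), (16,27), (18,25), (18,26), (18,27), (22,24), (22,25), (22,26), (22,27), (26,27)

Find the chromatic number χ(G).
χ(G) = 4

Clique number ω(G) = 3 (lower bound: χ ≥ ω).
Suppose a proper 3-coloring c exists. The clique [5, 13, 24] takes 3 distinct colors; by symmetry let c(5) = 1, c(13) = 2, c(24) = 3.
- Vertex 14: neighbors [5, 24] already have colors [1, 3] ⇒ c(14) = 2.
- Vertex 7: neighbors [14, 24] already have colors [2, 3] ⇒ c(7) = 1.
- Vertex 22: neighbors [5, 24] already have colors [1, 3] ⇒ c(22) = 2.
- Vertex 12: neighbors [7, 13] already have colors [1, 2] ⇒ c(12) = 3.
- Vertex 6: neighbors [7, 12] already have colors [1, 3] ⇒ c(6) = 2.
- Vertex 16: neighbors [7, 12] already have colors [1, 3] ⇒ c(16) = 2.
- Vertex 18: neighbors [5, 16] already have colors [1, 2] ⇒ c(18) = 3.
- Vertex 26: neighbors [6, 18] already have colors [2, 3] ⇒ c(26) = 1.
- Vertex 27: neighbors [26, 14, 18] already have colors [1, 2, 3] — all 3 colors blocked. Contradiction.
The forced assignments end in a contradiction, so G has no proper 3-coloring (χ ≥ 4).
The coloring below uses 4 colors, so χ(G) = 4.
A valid 4-coloring: color 1: [6, 13, 14, 16, 22]; color 2: [5, 7, 25, 26]; color 3: [9, 12, 18, 24]; color 4: [27].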